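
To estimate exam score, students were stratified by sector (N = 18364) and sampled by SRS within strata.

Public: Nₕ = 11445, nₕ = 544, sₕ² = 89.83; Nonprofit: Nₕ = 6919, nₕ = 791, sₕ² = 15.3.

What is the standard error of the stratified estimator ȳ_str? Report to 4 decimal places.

Var(ȳ_str) = Σₕ Wₕ²(1 − fₕ)sₕ²/nₕ with Wₕ = Nₕ/N, N = 18364.
Public: Wₕ = 0.62323023; term = 0.62323023²·(1 − 0.04753167)·89.83/544 = 0.061089992.
Nonprofit: Wₕ = 0.37676977; term = 0.37676977²·(1 − 0.11432288)·15.3/791 = 0.0024318818.
Sum = 0.063521874.
SE = √(0.063521874) = 0.2520.

0.2520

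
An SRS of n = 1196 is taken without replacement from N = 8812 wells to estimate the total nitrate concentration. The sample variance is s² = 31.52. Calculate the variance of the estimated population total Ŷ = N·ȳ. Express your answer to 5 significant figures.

1.7687 × 10^6

Var(Ŷ) = N²·Var(ȳ) = N²·(1 − n/N)·s²/n.
f = 1196/8812 = 0.13572401; Var(ȳ) = 0.86427599·31.52/1196 = 0.022777575.
Var(Ŷ) = 8812² · 0.022777575 = 1.7687093 × 10^6.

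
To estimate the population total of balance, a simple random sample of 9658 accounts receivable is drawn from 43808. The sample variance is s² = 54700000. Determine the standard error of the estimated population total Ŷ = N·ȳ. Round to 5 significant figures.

2.9109 × 10^6

Var(Ŷ) = N²·Var(ȳ) = N²·(1 − n/N)·s²/n.
f = 9658/43808 = 0.22046202; Var(ȳ) = 0.77953798·54700000/9658 = 4415.0681.
Var(Ŷ) = 43808² · 4415.0681 = 8.4731376 × 10^12.
SE(Ŷ) = √(8.4731376 × 10^12) = 2.9109 × 10^6.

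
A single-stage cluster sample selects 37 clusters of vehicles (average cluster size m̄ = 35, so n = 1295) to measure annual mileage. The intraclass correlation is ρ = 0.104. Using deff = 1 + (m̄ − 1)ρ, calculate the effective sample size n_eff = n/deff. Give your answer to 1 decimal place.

285.5

deff = 1 + (35 − 1)·0.104 = 1 + 3.536 = 4.536.
n_eff = 1295 / 4.536 = 285.5.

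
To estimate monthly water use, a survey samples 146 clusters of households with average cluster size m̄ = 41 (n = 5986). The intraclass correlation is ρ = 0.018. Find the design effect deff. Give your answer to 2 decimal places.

deff = 1 + (41 − 1)·0.018 = 1 + 0.72 = 1.72.

1.72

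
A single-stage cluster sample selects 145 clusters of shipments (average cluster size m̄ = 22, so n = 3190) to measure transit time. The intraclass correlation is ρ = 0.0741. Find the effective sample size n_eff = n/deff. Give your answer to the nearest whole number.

deff = 1 + (22 − 1)·0.0741 = 1 + 1.5561 = 2.5561.
n_eff = 3190 / 2.5561 = 1248.

1248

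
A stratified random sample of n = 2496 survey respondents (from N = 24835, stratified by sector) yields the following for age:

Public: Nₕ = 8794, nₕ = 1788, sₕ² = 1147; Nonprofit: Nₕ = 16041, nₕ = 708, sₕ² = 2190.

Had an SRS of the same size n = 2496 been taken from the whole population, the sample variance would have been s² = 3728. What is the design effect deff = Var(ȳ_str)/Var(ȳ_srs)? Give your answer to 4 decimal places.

0.9658

Var(ȳ_str) = Σ Wₕ²(1−fₕ)sₕ²/nₕ with Wₕ = Nₕ/24835:
  Public: (8794/24835)²·(1−1788/8794)·1147/1788 = 0.064080246
  Nonprofit: (16041/24835)²·(1−708/16041)·2190/708 = 1.2335055
  → Var(ȳ_str) = 1.2975857.
Var(ȳ_srs) = (1 − 2496/24835)·3728/2496 = 1.343479.
deff = 1.2975857 / 1.343479 = 0.9658.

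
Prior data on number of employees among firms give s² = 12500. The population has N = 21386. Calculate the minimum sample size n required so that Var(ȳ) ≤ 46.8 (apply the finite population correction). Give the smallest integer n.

264

Without fpc, n₀ = s²/D = 12500/46.8 = 267.0940.
With fpc, (1 − n/N)·s²/n ≤ D requires n ≥ n₀/(1 + n₀/N) = 267.0940/(1 + 267.0940/21386) = 263.7994.
Rounding up, n = 264.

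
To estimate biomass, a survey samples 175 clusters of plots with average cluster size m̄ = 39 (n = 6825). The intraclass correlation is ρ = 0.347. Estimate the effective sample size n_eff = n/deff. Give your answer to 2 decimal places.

deff = 1 + (39 − 1)·0.347 = 1 + 13.186 = 14.186.
n_eff = 6825 / 14.186 = 481.11.

481.11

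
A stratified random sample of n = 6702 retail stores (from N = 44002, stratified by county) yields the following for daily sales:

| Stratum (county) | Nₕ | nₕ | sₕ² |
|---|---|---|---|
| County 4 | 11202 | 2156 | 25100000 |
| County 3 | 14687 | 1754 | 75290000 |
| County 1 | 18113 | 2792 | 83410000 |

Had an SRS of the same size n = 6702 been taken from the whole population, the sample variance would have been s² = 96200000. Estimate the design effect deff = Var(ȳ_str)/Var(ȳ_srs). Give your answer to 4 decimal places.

0.7481

Var(ȳ_str) = Σ Wₕ²(1−fₕ)sₕ²/nₕ with Wₕ = Nₕ/44002:
  County 4: (11202/44002)²·(1−2156/11202)·25100000/2156 = 609.30155
  County 3: (14687/44002)²·(1−1754/14687)·75290000/1754 = 4211.097
  County 1: (18113/44002)²·(1−2792/18113)·83410000/2792 = 4281.8887
  → Var(ȳ_str) = 9102.2873.
Var(ȳ_srs) = (1 − 6702/44002)·96200000/6702 = 12167.66.
deff = 9102.2873 / 12167.66 = 0.7481.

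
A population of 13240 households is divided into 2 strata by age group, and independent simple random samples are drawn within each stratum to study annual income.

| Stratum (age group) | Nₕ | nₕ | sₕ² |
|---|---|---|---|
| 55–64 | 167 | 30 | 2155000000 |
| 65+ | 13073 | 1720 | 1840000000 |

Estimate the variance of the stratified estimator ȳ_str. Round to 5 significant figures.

915110

Var(ȳ_str) = Σₕ Wₕ²(1 − fₕ)sₕ²/nₕ with Wₕ = Nₕ/N, N = 13240.
55–64: Wₕ = 0.01261329; term = 0.01261329²·(1 − 0.17964072)·2155000000/30 = 9375.3413.
65+: Wₕ = 0.98738671; term = 0.98738671²·(1 − 0.13156888)·1840000000/1720 = 905731.15.
Sum = 915106.49.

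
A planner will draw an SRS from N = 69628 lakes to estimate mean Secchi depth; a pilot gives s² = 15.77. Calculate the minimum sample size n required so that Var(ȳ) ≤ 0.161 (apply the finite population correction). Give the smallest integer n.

Without fpc, n₀ = s²/D = 15.77/0.161 = 97.9503.
With fpc, (1 − n/N)·s²/n ≤ D requires n ≥ n₀/(1 + n₀/N) = 97.9503/(1 + 97.9503/69628) = 97.8127.
Rounding up, n = 98.

98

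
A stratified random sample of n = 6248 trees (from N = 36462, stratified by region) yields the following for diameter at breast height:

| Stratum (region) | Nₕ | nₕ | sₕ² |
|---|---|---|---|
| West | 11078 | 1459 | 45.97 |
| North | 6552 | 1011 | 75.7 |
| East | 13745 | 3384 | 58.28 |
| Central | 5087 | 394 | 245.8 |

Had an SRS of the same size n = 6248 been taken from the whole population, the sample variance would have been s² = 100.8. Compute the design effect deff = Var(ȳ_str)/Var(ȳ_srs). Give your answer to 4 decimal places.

Var(ȳ_str) = Σ Wₕ²(1−fₕ)sₕ²/nₕ with Wₕ = Nₕ/36462:
  West: (11078/36462)²·(1−1459/11078)·45.97/1459 = 0.0025253962
  North: (6552/36462)²·(1−1011/6552)·75.7/1011 = 0.0020446821
  East: (13745/36462)²·(1−3384/13745)·58.28/3384 = 0.0018448227
  Central: (5087/36462)²·(1−394/5087)·245.8/394 = 0.011202552
  → Var(ȳ_str) = 0.017617453.
Var(ȳ_srs) = (1 − 6248/36462)·100.8/6248 = 0.013368641.
deff = 0.017617453 / 0.013368641 = 1.3178.

1.3178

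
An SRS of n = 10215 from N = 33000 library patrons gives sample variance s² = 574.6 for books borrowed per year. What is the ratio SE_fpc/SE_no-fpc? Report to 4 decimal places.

f = n/N = 10215/33000 = 0.30954545.
SE_no-fpc = √(s²/n) = 0.23717211; SE_fpc = √((1−f)s²/n) = 0.19707484.
Ratio = √(1−f) = 0.83093595.

0.8309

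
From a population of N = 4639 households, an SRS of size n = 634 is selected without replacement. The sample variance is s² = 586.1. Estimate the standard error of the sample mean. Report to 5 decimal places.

0.89337

Under SRS without replacement, Var(ȳ) = (1 − f)·s²/n with f = n/N = 634/4639 = 0.13666739.
Var(ȳ) = (1 − 0.13666739)·586.1/634 = 0.86333261·0.92444795 = 0.79810607.
SE(ȳ) = √(0.79810607) = 0.89337.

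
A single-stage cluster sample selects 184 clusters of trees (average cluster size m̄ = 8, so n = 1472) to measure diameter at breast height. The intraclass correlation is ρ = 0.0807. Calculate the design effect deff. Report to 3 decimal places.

deff = 1 + (8 − 1)·0.0807 = 1 + 0.5649 = 1.5649.

1.565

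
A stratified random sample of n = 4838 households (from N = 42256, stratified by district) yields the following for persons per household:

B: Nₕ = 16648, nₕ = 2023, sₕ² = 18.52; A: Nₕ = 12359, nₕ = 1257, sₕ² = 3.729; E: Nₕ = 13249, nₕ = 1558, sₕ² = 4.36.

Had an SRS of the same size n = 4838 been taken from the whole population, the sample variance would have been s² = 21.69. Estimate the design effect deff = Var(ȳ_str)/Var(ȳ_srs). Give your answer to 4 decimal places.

Var(ȳ_str) = Σ Wₕ²(1−fₕ)sₕ²/nₕ with Wₕ = Nₕ/42256:
  B: (16648/42256)²·(1−2023/16648)·18.52/2023 = 0.001248321
  A: (12359/42256)²·(1−1257/12359)·3.729/1257 = 2.2796328 × 10^-4
  E: (13249/42256)²·(1−1558/13249)·4.36/1558 = 2.4275994 × 10^-4
  → Var(ȳ_str) = 0.0017190442.
Var(ȳ_srs) = (1 − 4838/42256)·21.69/4838 = 0.0039699577.
deff = 0.0017190442 / 0.0039699577 = 0.4330.

0.4330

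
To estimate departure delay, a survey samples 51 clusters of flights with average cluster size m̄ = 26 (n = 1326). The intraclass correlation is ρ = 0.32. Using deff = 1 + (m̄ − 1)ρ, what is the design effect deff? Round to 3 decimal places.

deff = 1 + (26 − 1)·0.32 = 1 + 8 = 9.

9.000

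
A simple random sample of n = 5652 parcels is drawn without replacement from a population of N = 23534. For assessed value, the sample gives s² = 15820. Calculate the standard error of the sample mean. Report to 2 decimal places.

1.46

Under SRS without replacement, Var(ȳ) = (1 − f)·s²/n with f = n/N = 5652/23534 = 0.24016317.
Var(ȳ) = (1 − 0.24016317)·15820/5652 = 0.75983683·2.7990092 = 2.1267903.
SE(ȳ) = √(2.1267903) = 1.46.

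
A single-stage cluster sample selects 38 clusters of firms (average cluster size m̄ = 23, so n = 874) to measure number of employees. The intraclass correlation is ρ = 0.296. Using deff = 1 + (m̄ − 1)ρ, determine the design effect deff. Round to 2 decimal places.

7.51

deff = 1 + (23 − 1)·0.296 = 1 + 6.512 = 7.512.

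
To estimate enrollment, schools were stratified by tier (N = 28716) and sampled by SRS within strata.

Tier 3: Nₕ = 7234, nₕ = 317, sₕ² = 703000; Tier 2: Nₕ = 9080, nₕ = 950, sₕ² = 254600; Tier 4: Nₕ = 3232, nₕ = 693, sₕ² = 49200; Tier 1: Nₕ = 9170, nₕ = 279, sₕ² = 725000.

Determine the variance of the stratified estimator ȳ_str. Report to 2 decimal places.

Var(ȳ_str) = Σₕ Wₕ²(1 − fₕ)sₕ²/nₕ with Wₕ = Nₕ/N, N = 28716.
Tier 3: Wₕ = 0.25191531; term = 0.25191531²·(1 − 0.04382085)·703000/317 = 134.56882.
Tier 2: Wₕ = 0.31620003; term = 0.31620003²·(1 − 0.10462555)·254600/950 = 23.991826.
Tier 4: Wₕ = 0.11255049; term = 0.11255049²·(1 − 0.21441832)·49200/693 = 0.70650954.
Tier 1: Wₕ = 0.31933417; term = 0.31933417²·(1 − 0.03042530)·725000/279 = 256.9247.
Sum = 416.19186.

416.19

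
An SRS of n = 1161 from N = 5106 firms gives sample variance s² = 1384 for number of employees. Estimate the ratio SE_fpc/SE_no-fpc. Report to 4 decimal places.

0.8790

f = n/N = 1161/5106 = 0.22737955.
SE_no-fpc = √(s²/n) = 1.0918222; SE_fpc = √((1−f)s²/n) = 0.95969898.
Ratio = √(1−f) = 0.87898831.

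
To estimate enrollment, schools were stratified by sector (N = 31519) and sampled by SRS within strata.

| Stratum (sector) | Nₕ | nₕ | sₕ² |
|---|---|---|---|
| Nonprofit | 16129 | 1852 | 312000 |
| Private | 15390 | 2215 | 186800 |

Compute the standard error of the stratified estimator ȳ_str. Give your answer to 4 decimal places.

Var(ȳ_str) = Σₕ Wₕ²(1 − fₕ)sₕ²/nₕ with Wₕ = Nₕ/N, N = 31519.
Nonprofit: Wₕ = 0.51172309; term = 0.51172309²·(1 − 0.11482423)·312000/1852 = 39.049291.
Private: Wₕ = 0.48827691; term = 0.48827691²·(1 − 0.14392463)·186800/2215 = 17.212642.
Sum = 56.261933.
SE = √(56.261933) = 7.5008.

7.5008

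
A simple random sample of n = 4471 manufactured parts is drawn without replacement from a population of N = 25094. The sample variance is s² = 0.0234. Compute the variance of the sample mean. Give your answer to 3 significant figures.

4.30 × 10^-6

Under SRS without replacement, Var(ȳ) = (1 − f)·s²/n with f = n/N = 4471/25094 = 0.17817008.
Var(ȳ) = (1 − 0.17817008)·0.0234/4471 = 0.82182992·5.2337285 × 10^-6 = 4.3012346 × 10^-6.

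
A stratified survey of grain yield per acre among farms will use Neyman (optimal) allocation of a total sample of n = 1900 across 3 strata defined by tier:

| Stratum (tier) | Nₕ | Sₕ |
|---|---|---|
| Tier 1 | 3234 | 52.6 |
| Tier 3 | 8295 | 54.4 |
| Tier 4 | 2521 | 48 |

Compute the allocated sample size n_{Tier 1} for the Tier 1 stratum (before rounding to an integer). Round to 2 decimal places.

Neyman allocation: nₕ = n·NₕSₕ / Σⱼ NⱼSⱼ.
Σ NⱼSⱼ = 3234·52.6 + 8295·54.4 + 2521·48 = 742364.4.
n_{Tier 1} = 1900·3234·52.6 / 742364.4 = 435.37.

435.37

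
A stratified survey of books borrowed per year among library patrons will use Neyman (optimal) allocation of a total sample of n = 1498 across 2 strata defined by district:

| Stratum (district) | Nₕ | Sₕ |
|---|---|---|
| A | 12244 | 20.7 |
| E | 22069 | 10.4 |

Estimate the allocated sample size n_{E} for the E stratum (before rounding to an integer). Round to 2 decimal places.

Neyman allocation: nₕ = n·NₕSₕ / Σⱼ NⱼSⱼ.
Σ NⱼSⱼ = 12244·20.7 + 22069·10.4 = 482968.4.
n_{E} = 1498·22069·10.4 / 482968.4 = 711.88.

711.88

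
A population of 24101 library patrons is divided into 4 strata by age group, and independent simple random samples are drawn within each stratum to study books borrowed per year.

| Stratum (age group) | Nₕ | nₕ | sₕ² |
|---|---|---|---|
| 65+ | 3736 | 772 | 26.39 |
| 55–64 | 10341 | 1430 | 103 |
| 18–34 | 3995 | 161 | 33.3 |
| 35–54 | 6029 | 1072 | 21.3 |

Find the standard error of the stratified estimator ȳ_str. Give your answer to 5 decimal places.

0.13622

Var(ȳ_str) = Σₕ Wₕ²(1 − fₕ)sₕ²/nₕ with Wₕ = Nₕ/N, N = 24101.
65+: Wₕ = 0.15501431; term = 0.15501431²·(1 − 0.20663812)·26.39/772 = 6.5168396 × 10^-4.
55–64: Wₕ = 0.42906933; term = 0.42906933²·(1 − 0.13828450)·103/1430 = 0.011426679.
18–34: Wₕ = 0.16576076; term = 0.16576076²·(1 − 0.04030038)·33.3/161 = 0.005454025.
35–54: Wₕ = 0.25015560; term = 0.25015560²·(1 − 0.17780726)·21.3/1072 = 0.0010223013.
Sum = 0.018554689.
SE = √(0.018554689) = 0.13622.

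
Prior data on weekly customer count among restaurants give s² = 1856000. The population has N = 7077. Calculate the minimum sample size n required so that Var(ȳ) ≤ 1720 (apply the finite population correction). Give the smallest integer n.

Without fpc, n₀ = s²/D = 1856000/1720 = 1079.0698.
With fpc, (1 − n/N)·s²/n ≤ D requires n ≥ n₀/(1 + n₀/N) = 1079.0698/(1 + 1079.0698/7077) = 936.3060.
Rounding up, n = 937.

937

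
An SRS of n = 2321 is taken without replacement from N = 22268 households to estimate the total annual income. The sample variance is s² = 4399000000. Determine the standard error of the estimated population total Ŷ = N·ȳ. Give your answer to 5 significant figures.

2.9015 × 10^7

Var(Ŷ) = N²·Var(ȳ) = N²·(1 − n/N)·s²/n.
f = 2321/22268 = 0.10423029; Var(ȳ) = 0.89576971·4399000000/2321 = 1.6977557 × 10^6.
Var(Ŷ) = 22268² · (1.6977557 × 10^6) = 8.4185563 × 10^14.
SE(Ŷ) = √(8.4185563 × 10^14) = 2.9015 × 10^7.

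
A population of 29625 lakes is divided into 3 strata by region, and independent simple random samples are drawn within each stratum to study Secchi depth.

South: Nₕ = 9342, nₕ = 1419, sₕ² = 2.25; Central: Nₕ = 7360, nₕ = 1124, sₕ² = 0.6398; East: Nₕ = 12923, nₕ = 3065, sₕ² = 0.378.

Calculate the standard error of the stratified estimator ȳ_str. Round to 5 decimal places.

Var(ȳ_str) = Σₕ Wₕ²(1 − fₕ)sₕ²/nₕ with Wₕ = Nₕ/N, N = 29625.
South: Wₕ = 0.31534177; term = 0.31534177²·(1 − 0.15189467)·2.25/1419 = 1.337251 × 10^-4.
Central: Wₕ = 0.24843882; term = 0.24843882²·(1 − 0.15271739)·0.6398/1124 = 2.976769 × 10^-5.
East: Wₕ = 0.43621941; term = 0.43621941²·(1 − 0.23717403)·0.378/3065 = 1.7901802 × 10^-5.
Sum = 1.8139459 × 10^-4.
SE = √(1.8139459 × 10^-4) = 0.01347.

0.01347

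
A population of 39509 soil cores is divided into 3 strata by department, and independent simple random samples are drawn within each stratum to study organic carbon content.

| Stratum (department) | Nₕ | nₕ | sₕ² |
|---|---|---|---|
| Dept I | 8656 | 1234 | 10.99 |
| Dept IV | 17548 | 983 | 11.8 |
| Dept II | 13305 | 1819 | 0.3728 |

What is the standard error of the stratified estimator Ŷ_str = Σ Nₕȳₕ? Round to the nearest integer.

2023

Var(Ŷ_str) = Σₕ Nₕ²(1 − fₕ)sₕ²/nₕ.
Dept I: 8656²·(1 − 1234/8656)·10.99/1234 = 572164.27.
Dept IV: 17548²·(1 − 983/17548)·11.8/983 = 3.4893743 × 10^6.
Dept II: 13305²·(1 − 1819/13305)·0.3728/1819 = 31320.371.
Sum = 4.0928589 × 10^6.
SE = √(4.0928589 × 10^6) = 2023.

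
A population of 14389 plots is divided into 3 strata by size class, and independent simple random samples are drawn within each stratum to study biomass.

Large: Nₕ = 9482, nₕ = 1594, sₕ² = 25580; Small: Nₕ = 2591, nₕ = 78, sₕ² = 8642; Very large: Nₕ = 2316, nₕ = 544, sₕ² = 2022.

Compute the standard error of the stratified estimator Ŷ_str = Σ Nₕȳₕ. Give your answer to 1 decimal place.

44010.6

Var(Ŷ_str) = Σₕ Nₕ²(1 − fₕ)sₕ²/nₕ.
Large: 9482²·(1 − 1594/9482)·25580/1594 = 1.2002703 × 10^9.
Small: 2591²·(1 − 78/2591)·8642/78 = 7.2140569 × 10^8.
Very large: 2316²·(1 − 544/2316)·2022/544 = 1.5254027 × 10^7.
Sum = 1.93693 × 10^9.
SE = √(1.93693 × 10^9) = 44010.6.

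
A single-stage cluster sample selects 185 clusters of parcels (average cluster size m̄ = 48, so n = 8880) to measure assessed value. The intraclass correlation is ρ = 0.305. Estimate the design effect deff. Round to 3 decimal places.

deff = 1 + (48 − 1)·0.305 = 1 + 14.335 = 15.335.

15.335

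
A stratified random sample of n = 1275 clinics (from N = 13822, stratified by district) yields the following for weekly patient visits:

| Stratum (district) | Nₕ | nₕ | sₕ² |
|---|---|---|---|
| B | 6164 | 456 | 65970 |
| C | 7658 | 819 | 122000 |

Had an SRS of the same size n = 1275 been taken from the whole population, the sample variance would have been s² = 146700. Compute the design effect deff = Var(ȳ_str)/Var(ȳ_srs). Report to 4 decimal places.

0.6461

Var(ȳ_str) = Σ Wₕ²(1−fₕ)sₕ²/nₕ with Wₕ = Nₕ/13822:
  B: (6164/13822)²·(1−456/6164)·65970/456 = 26.643205
  C: (7658/13822)²·(1−819/7658)·122000/819 = 40.835899
  → Var(ȳ_str) = 67.479104.
Var(ȳ_srs) = (1 − 1275/13822)·146700/1275 = 104.44531.
deff = 67.479104 / 104.44531 = 0.6461.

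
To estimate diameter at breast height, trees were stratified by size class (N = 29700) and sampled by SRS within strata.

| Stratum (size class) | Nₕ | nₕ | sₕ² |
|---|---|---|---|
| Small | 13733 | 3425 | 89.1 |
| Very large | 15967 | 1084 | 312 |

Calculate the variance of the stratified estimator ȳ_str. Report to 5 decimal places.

0.08171

Var(ȳ_str) = Σₕ Wₕ²(1 − fₕ)sₕ²/nₕ with Wₕ = Nₕ/N, N = 29700.
Small: Wₕ = 0.46239057; term = 0.46239057²·(1 − 0.24939926)·89.1/3425 = 0.0041748806.
Very large: Wₕ = 0.53760943; term = 0.53760943²·(1 − 0.06789002)·312/1084 = 0.077540076.
Sum = 0.081714957.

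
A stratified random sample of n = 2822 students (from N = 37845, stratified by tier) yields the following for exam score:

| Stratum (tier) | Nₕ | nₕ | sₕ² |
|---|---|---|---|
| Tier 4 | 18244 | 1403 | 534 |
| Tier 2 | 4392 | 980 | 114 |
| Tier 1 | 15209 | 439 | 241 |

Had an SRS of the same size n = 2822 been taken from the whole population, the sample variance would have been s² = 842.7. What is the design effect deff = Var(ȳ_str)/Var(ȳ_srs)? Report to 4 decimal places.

0.6114

Var(ȳ_str) = Σ Wₕ²(1−fₕ)sₕ²/nₕ with Wₕ = Nₕ/37845:
  Tier 4: (18244/37845)²·(1−1403/18244)·534/1403 = 0.081649684
  Tier 2: (4392/37845)²·(1−980/4392)·114/980 = 0.0012171192
  Tier 1: (15209/37845)²·(1−439/15209)·241/439 = 0.086102678
  → Var(ȳ_str) = 0.16896948.
Var(ȳ_srs) = (1 − 2822/37845)·842.7/2822 = 0.27635086.
deff = 0.16896948 / 0.27635086 = 0.6114.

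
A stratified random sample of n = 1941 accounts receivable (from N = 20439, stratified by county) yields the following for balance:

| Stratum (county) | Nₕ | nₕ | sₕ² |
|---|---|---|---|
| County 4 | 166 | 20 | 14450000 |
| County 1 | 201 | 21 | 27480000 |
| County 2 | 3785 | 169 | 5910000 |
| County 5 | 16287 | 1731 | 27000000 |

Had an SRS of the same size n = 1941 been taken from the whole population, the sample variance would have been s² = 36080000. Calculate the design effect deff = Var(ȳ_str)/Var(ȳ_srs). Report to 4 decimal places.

0.6035

Var(ȳ_str) = Σ Wₕ²(1−fₕ)sₕ²/nₕ with Wₕ = Nₕ/20439:
  County 4: (166/20439)²·(1−20/166)·14450000/20 = 41.915969
  County 1: (201/20439)²·(1−21/201)·27480000/21 = 113.33047
  County 2: (3785/20439)²·(1−169/3785)·5910000/169 = 1145.7129
  County 5: (16287/20439)²·(1−1731/16287)·27000000/1731 = 8851.7788
  → Var(ȳ_str) = 10152.738.
Var(ȳ_srs) = (1 − 1941/20439)·36080000/1941 = 16823.104.
deff = 10152.738 / 16823.104 = 0.6035.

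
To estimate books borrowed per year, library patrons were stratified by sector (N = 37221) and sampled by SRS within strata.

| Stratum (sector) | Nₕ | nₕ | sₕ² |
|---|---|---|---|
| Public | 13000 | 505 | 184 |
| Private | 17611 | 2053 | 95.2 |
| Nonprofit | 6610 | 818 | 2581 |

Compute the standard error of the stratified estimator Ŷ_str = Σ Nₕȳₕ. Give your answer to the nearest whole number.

13881

Var(Ŷ_str) = Σₕ Nₕ²(1 − fₕ)sₕ²/nₕ.
Public: 13000²·(1 − 505/13000)·184/505 = 5.9184238 × 10^7.
Private: 17611²·(1 − 2053/17611)·95.2/2053 = 1.2705325 × 10^7.
Nonprofit: 6610²·(1 − 818/6610)·2581/818 = 1.2079938 × 10^8.
Sum = 1.9268894 × 10^8.
SE = √(1.9268894 × 10^8) = 13881.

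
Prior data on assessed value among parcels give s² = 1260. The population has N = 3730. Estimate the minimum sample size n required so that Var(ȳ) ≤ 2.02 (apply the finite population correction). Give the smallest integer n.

535

Without fpc, n₀ = s²/D = 1260/2.02 = 623.7624.
With fpc, (1 − n/N)·s²/n ≤ D requires n ≥ n₀/(1 + n₀/N) = 623.7624/(1 + 623.7624/3730) = 534.3961.
Rounding up, n = 535.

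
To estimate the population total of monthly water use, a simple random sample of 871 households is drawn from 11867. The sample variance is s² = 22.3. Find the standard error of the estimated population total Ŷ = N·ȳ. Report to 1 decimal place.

1827.8

Var(Ŷ) = N²·Var(ȳ) = N²·(1 − n/N)·s²/n.
f = 871/11867 = 0.07339681; Var(ȳ) = 0.92660319·22.3/871 = 0.023723595.
Var(Ŷ) = 11867² · 0.023723595 = 3.3408916 × 10^6.
SE(Ŷ) = √(3.3408916 × 10^6) = 1827.8.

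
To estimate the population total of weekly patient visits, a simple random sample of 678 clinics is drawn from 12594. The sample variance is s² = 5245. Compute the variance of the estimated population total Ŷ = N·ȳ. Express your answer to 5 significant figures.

Var(Ŷ) = N²·Var(ȳ) = N²·(1 − n/N)·s²/n.
f = 678/12594 = 0.05383516; Var(ȳ) = 0.94616484·5245/678 = 7.31952.
Var(Ŷ) = 12594² · 7.31952 = 1.1609405 × 10^9.

1.1609 × 10^9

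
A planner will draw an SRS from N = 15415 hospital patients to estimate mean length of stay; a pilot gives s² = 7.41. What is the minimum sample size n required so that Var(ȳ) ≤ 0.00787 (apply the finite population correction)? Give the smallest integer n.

Without fpc, n₀ = s²/D = 7.41/0.00787 = 941.5502.
With fpc, (1 − n/N)·s²/n ≤ D requires n ≥ n₀/(1 + n₀/N) = 941.5502/(1 + 941.5502/15415) = 887.3507.
Rounding up, n = 888.

888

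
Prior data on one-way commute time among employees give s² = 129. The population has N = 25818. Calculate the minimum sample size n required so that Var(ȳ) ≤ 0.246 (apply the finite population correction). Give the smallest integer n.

Without fpc, n₀ = s²/D = 129/0.246 = 524.3902.
With fpc, (1 − n/N)·s²/n ≤ D requires n ≥ n₀/(1 + n₀/N) = 524.3902/(1 + 524.3902/25818) = 513.9513.
Rounding up, n = 514.

514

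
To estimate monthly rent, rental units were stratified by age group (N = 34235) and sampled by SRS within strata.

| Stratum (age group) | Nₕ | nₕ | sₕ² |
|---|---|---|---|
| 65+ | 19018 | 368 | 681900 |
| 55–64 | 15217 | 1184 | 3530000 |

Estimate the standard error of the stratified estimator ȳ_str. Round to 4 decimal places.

Var(ȳ_str) = Σₕ Wₕ²(1 − fₕ)sₕ²/nₕ with Wₕ = Nₕ/N, N = 34235.
65+: Wₕ = 0.55551336; term = 0.55551336²·(1 − 0.01935009)·681900/368 = 560.75853.
55–64: Wₕ = 0.44448664; term = 0.44448664²·(1 − 0.07780772)·3530000/1184 = 543.20268.
Sum = 1103.9612.
SE = √(1103.9612) = 33.2259.

33.2259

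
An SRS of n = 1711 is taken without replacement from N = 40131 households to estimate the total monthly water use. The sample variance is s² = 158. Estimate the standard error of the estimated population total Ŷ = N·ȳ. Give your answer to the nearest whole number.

11932

Var(Ŷ) = N²·Var(ȳ) = N²·(1 − n/N)·s²/n.
f = 1711/40131 = 0.04263537; Var(ȳ) = 0.95736463·158/1711 = 0.088406553.
Var(Ŷ) = 40131² · 0.088406553 = 1.423785 × 10^8.
SE(Ŷ) = √(1.423785 × 10^8) = 11932.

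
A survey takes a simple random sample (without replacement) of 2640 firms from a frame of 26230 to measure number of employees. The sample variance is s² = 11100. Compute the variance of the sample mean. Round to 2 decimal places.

3.78

Under SRS without replacement, Var(ȳ) = (1 − f)·s²/n with f = n/N = 2640/26230 = 0.10064811.
Var(ȳ) = (1 − 0.10064811)·11100/2640 = 0.89935189·4.2045455 = 3.7813659.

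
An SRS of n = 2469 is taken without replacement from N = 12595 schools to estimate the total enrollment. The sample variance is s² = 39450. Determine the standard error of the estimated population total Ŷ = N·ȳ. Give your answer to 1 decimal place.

45142.0

Var(Ŷ) = N²·Var(ȳ) = N²·(1 − n/N)·s²/n.
f = 2469/12595 = 0.19603017; Var(ȳ) = 0.80396983·39450/2469 = 12.845933.
Var(Ŷ) = 12595² · 12.845933 = 2.0378021 × 10^9.
SE(Ŷ) = √(2.0378021 × 10^9) = 45142.0.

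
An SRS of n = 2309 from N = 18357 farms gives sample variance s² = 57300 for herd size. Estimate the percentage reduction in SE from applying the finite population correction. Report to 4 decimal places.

6.5004

f = n/N = 2309/18357 = 0.12578308.
SE_no-fpc = √(s²/n) = 4.9815598; SE_fpc = √((1−f)s²/n) = 4.6577369.
Ratio = √(1−f) = 0.93499568. Reduction = 100·(1 − 0.93499568) = 6.5004%.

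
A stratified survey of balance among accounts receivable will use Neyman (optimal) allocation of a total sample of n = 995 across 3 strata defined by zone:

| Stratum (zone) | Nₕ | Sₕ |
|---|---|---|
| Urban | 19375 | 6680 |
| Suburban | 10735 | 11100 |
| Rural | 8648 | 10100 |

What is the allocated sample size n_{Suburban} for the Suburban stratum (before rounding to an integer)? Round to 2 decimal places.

352.94

Neyman allocation: nₕ = n·NₕSₕ / Σⱼ NⱼSⱼ.
Σ NⱼSⱼ = 19375·6680 + 10735·11100 + 8648·10100 = 3.359283 × 10^8.
n_{Suburban} = 995·10735·11100 / (3.359283 × 10^8) = 352.94.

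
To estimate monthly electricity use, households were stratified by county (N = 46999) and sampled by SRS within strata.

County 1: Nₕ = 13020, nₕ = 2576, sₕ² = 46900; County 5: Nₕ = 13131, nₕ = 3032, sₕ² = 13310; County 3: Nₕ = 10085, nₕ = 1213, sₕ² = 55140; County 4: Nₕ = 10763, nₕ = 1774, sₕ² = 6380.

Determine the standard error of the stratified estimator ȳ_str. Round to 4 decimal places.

Var(ȳ_str) = Σₕ Wₕ²(1 − fₕ)sₕ²/nₕ with Wₕ = Nₕ/N, N = 46999.
County 1: Wₕ = 0.27702717; term = 0.27702717²·(1 − 0.19784946)·46900/2576 = 1.1207986.
County 5: Wₕ = 0.27938892; term = 0.27938892²·(1 − 0.23090397)·13310/3032 = 0.26354076.
County 3: Wₕ = 0.21457903; term = 0.21457903²·(1 − 0.12027764)·55140/1213 = 1.8413068.
County 4: Wₕ = 0.22900487; term = 0.22900487²·(1 − 0.16482393)·6380/1774 = 0.15751958.
Sum = 3.3831657.
SE = √(3.3831657) = 1.8393.

1.8393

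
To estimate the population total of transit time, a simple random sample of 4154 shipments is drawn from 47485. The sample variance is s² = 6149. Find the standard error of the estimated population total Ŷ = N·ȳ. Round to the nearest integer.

55188

Var(Ŷ) = N²·Var(ȳ) = N²·(1 − n/N)·s²/n.
f = 4154/47485 = 0.08748026; Var(ȳ) = 0.91251974·6149/4154 = 1.3507665.
Var(Ŷ) = 47485² · 1.3507665 = 3.0457424 × 10^9.
SE(Ŷ) = √(3.0457424 × 10^9) = 55188.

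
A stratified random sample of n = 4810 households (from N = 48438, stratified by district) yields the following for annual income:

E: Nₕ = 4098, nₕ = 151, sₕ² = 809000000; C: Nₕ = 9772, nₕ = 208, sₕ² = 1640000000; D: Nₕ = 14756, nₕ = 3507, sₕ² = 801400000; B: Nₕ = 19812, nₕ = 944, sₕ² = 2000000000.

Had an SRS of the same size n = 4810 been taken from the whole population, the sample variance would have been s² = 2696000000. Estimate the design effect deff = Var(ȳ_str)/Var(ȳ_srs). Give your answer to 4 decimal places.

1.3959

Var(ȳ_str) = Σ Wₕ²(1−fₕ)sₕ²/nₕ with Wₕ = Nₕ/48438:
  E: (4098/48438)²·(1−151/4098)·809000000/151 = 36935.012
  C: (9772/48438)²·(1−208/9772)·1640000000/208 = 314073.38
  D: (14756/48438)²·(1−3507/14756)·801400000/3507 = 16166.787
  B: (19812/48438)²·(1−944/19812)·2000000000/944 = 337551.3
  → Var(ȳ_str) = 704726.48.
Var(ȳ_srs) = (1 − 4810/48438)·2696000000/4810 = 504840.18.
deff = 704726.48 / 504840.18 = 1.3959.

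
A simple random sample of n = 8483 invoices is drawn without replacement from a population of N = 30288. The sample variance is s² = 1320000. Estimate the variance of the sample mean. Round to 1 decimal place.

Under SRS without replacement, Var(ȳ) = (1 − f)·s²/n with f = n/N = 8483/30288 = 0.28007792.
Var(ȳ) = (1 − 0.28007792)·1320000/8483 = 0.71992208·155.60533 = 112.02371.

112.0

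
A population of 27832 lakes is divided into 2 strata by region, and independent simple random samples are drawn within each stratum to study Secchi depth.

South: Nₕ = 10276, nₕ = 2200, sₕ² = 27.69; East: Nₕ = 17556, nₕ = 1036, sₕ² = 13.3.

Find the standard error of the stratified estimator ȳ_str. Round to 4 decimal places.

0.0785

Var(ȳ_str) = Σₕ Wₕ²(1 − fₕ)sₕ²/nₕ with Wₕ = Nₕ/N, N = 27832.
South: Wₕ = 0.36921529; term = 0.36921529²·(1 − 0.21409109)·27.69/2200 = 0.0013484407.
East: Wₕ = 0.63078471; term = 0.63078471²·(1 − 0.05901116)·13.3/1036 = 0.0048066076.
Sum = 0.0061550483.
SE = √(0.0061550483) = 0.0785.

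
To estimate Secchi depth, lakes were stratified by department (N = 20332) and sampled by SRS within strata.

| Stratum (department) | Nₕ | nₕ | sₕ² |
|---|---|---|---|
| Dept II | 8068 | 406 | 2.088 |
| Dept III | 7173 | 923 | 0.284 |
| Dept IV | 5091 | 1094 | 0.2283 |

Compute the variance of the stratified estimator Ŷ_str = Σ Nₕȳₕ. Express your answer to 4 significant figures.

Var(Ŷ_str) = Σₕ Nₕ²(1 − fₕ)sₕ²/nₕ.
Dept II: 8068²·(1 − 406/8068)·2.088/406 = 317916.08.
Dept III: 7173²·(1 − 923/7173)·0.284/923 = 13794.231.
Dept IV: 5091²·(1 − 1094/5091)·0.2283/1094 = 4246.4482.
Sum = 335956.76.

336000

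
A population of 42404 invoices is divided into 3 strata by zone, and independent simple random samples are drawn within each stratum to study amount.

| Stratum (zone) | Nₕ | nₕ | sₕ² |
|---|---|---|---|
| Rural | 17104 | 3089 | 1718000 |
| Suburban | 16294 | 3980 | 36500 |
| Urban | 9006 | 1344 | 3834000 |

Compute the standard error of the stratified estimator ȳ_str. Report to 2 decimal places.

13.59

Var(ȳ_str) = Σₕ Wₕ²(1 − fₕ)sₕ²/nₕ with Wₕ = Nₕ/N, N = 42404.
Rural: Wₕ = 0.40335817; term = 0.40335817²·(1 − 0.18060103)·1718000/3089 = 74.145089.
Suburban: Wₕ = 0.38425620; term = 0.38425620²·(1 − 0.24426169)·36500/3980 = 1.0233472.
Urban: Wₕ = 0.21238562; term = 0.21238562²·(1 − 0.14923384)·3834000/1344 = 109.47458.
Sum = 184.64302.
SE = √(184.64302) = 13.59.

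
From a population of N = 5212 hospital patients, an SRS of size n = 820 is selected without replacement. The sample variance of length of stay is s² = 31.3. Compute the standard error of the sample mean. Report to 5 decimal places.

Under SRS without replacement, Var(ȳ) = (1 − f)·s²/n with f = n/N = 820/5212 = 0.15732924.
Var(ȳ) = (1 − 0.15732924)·31.3/820 = 0.84267076·0.038170732 = 0.032165359.
SE(ȳ) = √(0.032165359) = 0.17935.

0.17935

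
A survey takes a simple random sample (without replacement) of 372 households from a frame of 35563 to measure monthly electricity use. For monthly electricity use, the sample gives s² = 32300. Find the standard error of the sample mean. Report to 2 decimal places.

9.27

Under SRS without replacement, Var(ȳ) = (1 − f)·s²/n with f = n/N = 372/35563 = 0.01046031.
Var(ȳ) = (1 − 0.01046031)·32300/372 = 0.98953969·86.827957 = 85.91971.
SE(ȳ) = √(85.91971) = 9.27.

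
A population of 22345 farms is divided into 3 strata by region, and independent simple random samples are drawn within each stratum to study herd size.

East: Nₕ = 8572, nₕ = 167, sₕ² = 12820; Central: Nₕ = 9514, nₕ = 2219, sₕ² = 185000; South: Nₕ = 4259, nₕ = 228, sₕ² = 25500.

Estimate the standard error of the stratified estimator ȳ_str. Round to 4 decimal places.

Var(ȳ_str) = Σₕ Wₕ²(1 − fₕ)sₕ²/nₕ with Wₕ = Nₕ/N, N = 22345.
East: Wₕ = 0.38362050; term = 0.38362050²·(1 − 0.01948203)·12820/167 = 11.077218.
Central: Wₕ = 0.42577758; term = 0.42577758²·(1 − 0.23323523)·185000/2219 = 11.588898.
South: Wₕ = 0.19060192; term = 0.19060192²·(1 − 0.05353369)·25500/228 = 3.8456084.
Sum = 26.511724.
SE = √(26.511724) = 5.1490.

5.1490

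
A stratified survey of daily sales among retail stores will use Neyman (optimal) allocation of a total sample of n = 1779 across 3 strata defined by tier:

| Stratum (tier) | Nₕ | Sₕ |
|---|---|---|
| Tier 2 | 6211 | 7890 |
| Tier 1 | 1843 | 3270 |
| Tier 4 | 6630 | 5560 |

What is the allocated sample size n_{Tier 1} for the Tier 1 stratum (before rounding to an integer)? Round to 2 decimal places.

Neyman allocation: nₕ = n·NₕSₕ / Σⱼ NⱼSⱼ.
Σ NⱼSⱼ = 6211·7890 + 1843·3270 + 6630·5560 = 9.18942 × 10^7.
n_{Tier 1} = 1779·1843·3270 / (9.18942 × 10^7) = 116.67.

116.67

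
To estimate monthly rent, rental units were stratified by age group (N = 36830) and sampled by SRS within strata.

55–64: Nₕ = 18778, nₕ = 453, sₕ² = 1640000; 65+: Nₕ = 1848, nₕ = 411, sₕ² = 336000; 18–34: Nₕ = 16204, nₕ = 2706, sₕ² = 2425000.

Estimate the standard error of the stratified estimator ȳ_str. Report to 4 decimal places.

Var(ȳ_str) = Σₕ Wₕ²(1 − fₕ)sₕ²/nₕ with Wₕ = Nₕ/N, N = 36830.
55–64: Wₕ = 0.50985610; term = 0.50985610²·(1 − 0.02412397)·1640000/453 = 918.40772.
65+: Wₕ = 0.05017649; term = 0.05017649²·(1 − 0.22240260)·336000/411 = 1.6004892.
18–34: Wₕ = 0.43996742; term = 0.43996742²·(1 − 0.16699580)·2425000/2706 = 144.50144.
Sum = 1064.5096.
SE = √(1064.5096) = 32.6268.

32.6268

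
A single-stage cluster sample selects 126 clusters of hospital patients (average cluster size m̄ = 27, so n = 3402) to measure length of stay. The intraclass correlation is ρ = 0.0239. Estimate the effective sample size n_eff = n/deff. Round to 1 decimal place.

deff = 1 + (27 − 1)·0.0239 = 1 + 0.6214 = 1.6214.
n_eff = 3402 / 1.6214 = 2098.2.

2098.2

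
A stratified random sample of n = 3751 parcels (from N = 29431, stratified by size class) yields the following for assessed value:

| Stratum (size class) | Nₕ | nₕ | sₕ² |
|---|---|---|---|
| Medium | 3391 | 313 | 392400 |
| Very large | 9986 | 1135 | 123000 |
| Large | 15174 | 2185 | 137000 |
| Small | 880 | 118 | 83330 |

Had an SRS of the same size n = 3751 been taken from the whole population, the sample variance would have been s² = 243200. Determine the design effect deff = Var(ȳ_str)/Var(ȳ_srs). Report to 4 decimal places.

Var(ȳ_str) = Σ Wₕ²(1−fₕ)sₕ²/nₕ with Wₕ = Nₕ/29431:
  Medium: (3391/29431)²·(1−313/3391)·392400/313 = 15.10675
  Very large: (9986/29431)²·(1−1135/9986)·123000/1135 = 11.058166
  Large: (15174/29431)²·(1−2185/15174)·137000/2185 = 14.267073
  Small: (880/29431)²·(1−118/880)·83330/118 = 0.54669736
  → Var(ȳ_str) = 40.978686.
Var(ȳ_srs) = (1 − 3751/29431)·243200/3751 = 56.572648.
deff = 40.978686 / 56.572648 = 0.7244.

0.7244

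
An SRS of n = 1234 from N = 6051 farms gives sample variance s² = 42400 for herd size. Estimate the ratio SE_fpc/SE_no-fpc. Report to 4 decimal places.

0.8922

f = n/N = 1234/6051 = 0.20393323.
SE_no-fpc = √(s²/n) = 5.8617238; SE_fpc = √((1−f)s²/n) = 5.2299808.
Ratio = √(1−f) = 0.89222574.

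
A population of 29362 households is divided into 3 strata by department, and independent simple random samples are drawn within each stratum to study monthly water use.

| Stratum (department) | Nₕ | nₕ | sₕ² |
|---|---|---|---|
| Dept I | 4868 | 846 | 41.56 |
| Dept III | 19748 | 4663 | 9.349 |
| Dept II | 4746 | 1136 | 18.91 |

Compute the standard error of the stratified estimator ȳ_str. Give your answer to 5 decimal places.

0.04625

Var(ȳ_str) = Σₕ Wₕ²(1 − fₕ)sₕ²/nₕ with Wₕ = Nₕ/N, N = 29362.
Dept I: Wₕ = 0.16579252; term = 0.16579252²·(1 − 0.17378800)·41.56/846 = 0.0011156463.
Dept III: Wₕ = 0.67256999; term = 0.67256999²·(1 − 0.23612518)·9.349/4663 = 6.927825 × 10^-4.
Dept II: Wₕ = 0.16163749; term = 0.16163749²·(1 − 0.23935946)·18.91/1136 = 3.3080866 × 10^-4.
Sum = 0.0021392375.
SE = √(0.0021392375) = 0.04625.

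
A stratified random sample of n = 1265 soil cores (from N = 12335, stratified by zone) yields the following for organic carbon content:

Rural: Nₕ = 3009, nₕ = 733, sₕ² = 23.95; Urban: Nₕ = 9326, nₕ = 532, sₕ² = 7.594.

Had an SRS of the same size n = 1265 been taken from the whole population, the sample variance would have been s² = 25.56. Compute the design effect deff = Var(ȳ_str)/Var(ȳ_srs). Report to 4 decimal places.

0.5054

Var(ȳ_str) = Σ Wₕ²(1−fₕ)sₕ²/nₕ with Wₕ = Nₕ/12335:
  Rural: (3009/12335)²·(1−733/3009)·23.95/733 = 0.0014706783
  Urban: (9326/12335)²·(1−532/9326)·7.594/532 = 0.0076941832
  → Var(ȳ_str) = 0.0091648615.
Var(ȳ_srs) = (1 − 1265/12335)·25.56/1265 = 0.018133381.
deff = 0.0091648615 / 0.018133381 = 0.5054.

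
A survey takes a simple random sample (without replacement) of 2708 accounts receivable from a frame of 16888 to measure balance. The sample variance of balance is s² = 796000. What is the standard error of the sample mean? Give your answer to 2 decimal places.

15.71

Under SRS without replacement, Var(ȳ) = (1 − f)·s²/n with f = n/N = 2708/16888 = 0.16035054.
Var(ȳ) = (1 − 0.16035054)·796000/2708 = 0.83964946·293.94387 = 246.80981.
SE(ȳ) = √(246.80981) = 15.71.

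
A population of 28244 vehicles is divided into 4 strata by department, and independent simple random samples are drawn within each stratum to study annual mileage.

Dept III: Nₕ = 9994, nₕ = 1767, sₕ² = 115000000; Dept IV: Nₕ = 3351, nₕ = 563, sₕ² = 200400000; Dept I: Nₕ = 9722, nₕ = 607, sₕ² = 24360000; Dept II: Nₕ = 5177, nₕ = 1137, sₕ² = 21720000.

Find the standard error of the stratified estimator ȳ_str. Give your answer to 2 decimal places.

Var(ȳ_str) = Σₕ Wₕ²(1 − fₕ)sₕ²/nₕ with Wₕ = Nₕ/N, N = 28244.
Dept III: Wₕ = 0.35384506; term = 0.35384506²·(1 − 0.17680608)·115000000/1767 = 6707.9486.
Dept IV: Wₕ = 0.11864467; term = 0.11864467²·(1 − 0.16800955)·200400000/563 = 4168.7333.
Dept I: Wₕ = 0.34421470; term = 0.34421470²·(1 − 0.06243571)·24360000/607 = 4458.0864.
Dept II: Wₕ = 0.18329557; term = 0.18329557²·(1 − 0.21962527)·21720000/1137 = 500.84862.
Sum = 15835.617.
SE = √(15835.617) = 125.84.

125.84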